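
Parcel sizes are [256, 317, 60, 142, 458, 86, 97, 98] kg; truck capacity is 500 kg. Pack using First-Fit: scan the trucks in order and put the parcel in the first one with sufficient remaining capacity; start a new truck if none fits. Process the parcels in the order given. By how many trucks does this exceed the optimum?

0

First-Fit: [256,60,142] [317,86,97] [458] [98] → 4 trucks.
Total size 1514 kg; any packing needs at least ⌈1514/500⌉ = 4 trucks.
So 4 is already optimal.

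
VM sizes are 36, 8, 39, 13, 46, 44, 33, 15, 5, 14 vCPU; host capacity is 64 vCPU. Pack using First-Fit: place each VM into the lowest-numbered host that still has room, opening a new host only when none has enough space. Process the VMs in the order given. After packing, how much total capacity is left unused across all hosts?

67

host 1: place 36 vCPU, 28 vCPU left
host 1: place 8 vCPU, 20 vCPU left
host 2: place 39 vCPU, 25 vCPU left
host 1: place 13 vCPU, 7 vCPU left
host 3: place 46 vCPU, 18 vCPU left
host 4: place 44 vCPU, 20 vCPU left
host 5: place 33 vCPU, 31 vCPU left
host 2: place 15 vCPU, 10 vCPU left
host 1: place 5 vCPU, 2 vCPU left
host 3: place 14 vCPU, 4 vCPU left
5 hosts × 64 vCPU = 320 vCPU; used 253 vCPU; unused 67 vCPU.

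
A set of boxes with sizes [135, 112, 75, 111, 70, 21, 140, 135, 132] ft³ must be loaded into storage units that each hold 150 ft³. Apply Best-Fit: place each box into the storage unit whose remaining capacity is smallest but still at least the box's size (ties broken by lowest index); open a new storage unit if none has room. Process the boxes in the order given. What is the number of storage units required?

7

135 ft³ → storage unit 1 (remaining 15 ft³)
112 ft³ → storage unit 2 (remaining 38 ft³)
75 ft³ → storage unit 3 (remaining 75 ft³)
111 ft³ → storage unit 4 (remaining 39 ft³)
70 ft³ → storage unit 3 (remaining 5 ft³)
21 ft³ → storage unit 2 (remaining 17 ft³)
140 ft³ → storage unit 5 (remaining 10 ft³)
135 ft³ → storage unit 6 (remaining 15 ft³)
132 ft³ → storage unit 7 (remaining 18 ft³)
Final storage units: [135] [112,21] [75,70] [111] [140] [135] [132].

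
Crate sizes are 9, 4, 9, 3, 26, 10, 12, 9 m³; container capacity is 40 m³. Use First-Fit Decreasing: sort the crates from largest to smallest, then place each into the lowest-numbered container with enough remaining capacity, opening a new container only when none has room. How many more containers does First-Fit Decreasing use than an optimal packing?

0

First-Fit Decreasing: [26,12] [10,9,9,9,3] [4] → 3 containers.
Total size 82 m³; any packing needs at least ⌈82/40⌉ = 3 containers.
So 3 is already optimal.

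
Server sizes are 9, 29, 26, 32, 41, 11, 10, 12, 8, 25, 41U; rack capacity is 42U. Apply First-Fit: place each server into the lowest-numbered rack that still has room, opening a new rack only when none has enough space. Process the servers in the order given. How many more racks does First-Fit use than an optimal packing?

1

First-Fit: [9,29] [26,11] [32,10] [41] [12,8] [25] [41] → 7 racks.
Total size 244U; any packing needs at least ⌈244/42⌉ = 6 racks.
An optimal packing achieves that bound: [41] [41] [32,10] [29,12] [26,11] [25,9,8] → 6 racks.
Excess: 7 − 6 = 1.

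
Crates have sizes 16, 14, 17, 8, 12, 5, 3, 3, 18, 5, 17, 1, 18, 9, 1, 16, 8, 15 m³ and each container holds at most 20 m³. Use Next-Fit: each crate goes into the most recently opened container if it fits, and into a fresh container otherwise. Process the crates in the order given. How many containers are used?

16 m³ → container 1 (remaining 4 m³)
14 m³ → container 2 (remaining 6 m³)
17 m³ → container 3 (remaining 3 m³)
8 m³ → container 4 (remaining 12 m³)
12 m³ → container 4 (remaining 0 m³)
5 m³ → container 5 (remaining 15 m³)
3 m³ → container 5 (remaining 12 m³)
3 m³ → container 5 (remaining 9 m³)
18 m³ → container 6 (remaining 2 m³)
5 m³ → container 7 (remaining 15 m³)
17 m³ → container 8 (remaining 3 m³)
1 m³ → container 8 (remaining 2 m³)
18 m³ → container 9 (remaining 2 m³)
9 m³ → container 10 (remaining 11 m³)
1 m³ → container 10 (remaining 10 m³)
16 m³ → container 11 (remaining 4 m³)
8 m³ → container 12 (remaining 12 m³)
15 m³ → container 13 (remaining 5 m³)

13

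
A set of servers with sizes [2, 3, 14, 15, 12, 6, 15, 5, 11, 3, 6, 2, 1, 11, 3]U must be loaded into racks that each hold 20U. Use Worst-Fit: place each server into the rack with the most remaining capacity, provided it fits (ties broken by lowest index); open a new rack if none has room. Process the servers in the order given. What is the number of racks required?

6

rack 1: place 2U, 18U left
rack 1: place 3U, 15U left
rack 1: place 14U, 1U left
rack 2: place 15U, 5U left
rack 3: place 12U, 8U left
rack 3: place 6U, 2U left
rack 4: place 15U, 5U left
rack 2: place 5U, 0U left
rack 5: place 11U, 9U left
rack 5: place 3U, 6U left
rack 5: place 6U, 0U left
rack 4: place 2U, 3U left
rack 4: place 1U, 2U left
rack 6: place 11U, 9U left
rack 6: place 3U, 6U left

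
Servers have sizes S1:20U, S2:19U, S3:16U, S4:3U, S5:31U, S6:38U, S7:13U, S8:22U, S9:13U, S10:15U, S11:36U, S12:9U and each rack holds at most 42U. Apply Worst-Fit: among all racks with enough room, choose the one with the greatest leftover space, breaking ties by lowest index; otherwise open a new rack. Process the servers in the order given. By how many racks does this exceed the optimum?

Worst-Fit: [20,19] [16,3,13] [31] [38] [22,13] [15,9] [36] → 7 racks.
Total size 235U; any packing needs at least ⌈235/42⌉ = 6 racks.
An optimal packing achieves that bound: [38,3] [36] [31,9] [22,20] [19,16] [15,13,13] → 6 racks.
Excess: 7 − 6 = 1.

1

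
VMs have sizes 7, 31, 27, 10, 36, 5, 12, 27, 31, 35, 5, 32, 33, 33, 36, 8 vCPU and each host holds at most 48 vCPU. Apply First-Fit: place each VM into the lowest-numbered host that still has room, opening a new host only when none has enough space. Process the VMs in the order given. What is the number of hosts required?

10

7 vCPU → host 1 (remaining 41 vCPU)
31 vCPU → host 1 (remaining 10 vCPU)
27 vCPU → host 2 (remaining 21 vCPU)
10 vCPU → host 1 (remaining 0 vCPU)
36 vCPU → host 3 (remaining 12 vCPU)
5 vCPU → host 2 (remaining 16 vCPU)
12 vCPU → host 2 (remaining 4 vCPU)
27 vCPU → host 4 (remaining 21 vCPU)
31 vCPU → host 5 (remaining 17 vCPU)
35 vCPU → host 6 (remaining 13 vCPU)
5 vCPU → host 3 (remaining 7 vCPU)
32 vCPU → host 7 (remaining 16 vCPU)
33 vCPU → host 8 (remaining 15 vCPU)
33 vCPU → host 9 (remaining 15 vCPU)
36 vCPU → host 10 (remaining 12 vCPU)
8 vCPU → host 4 (remaining 13 vCPU)
Final hosts: [7,31,10] [27,5,12] [36,5] [27,8] [31] [35] [32] [33] [33] [36].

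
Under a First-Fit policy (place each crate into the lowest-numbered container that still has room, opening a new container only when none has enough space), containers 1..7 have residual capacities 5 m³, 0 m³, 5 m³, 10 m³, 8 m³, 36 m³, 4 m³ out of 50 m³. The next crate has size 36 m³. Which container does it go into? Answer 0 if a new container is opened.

Containers with room: container 6 (36 m³).
The first with room is container 6.

6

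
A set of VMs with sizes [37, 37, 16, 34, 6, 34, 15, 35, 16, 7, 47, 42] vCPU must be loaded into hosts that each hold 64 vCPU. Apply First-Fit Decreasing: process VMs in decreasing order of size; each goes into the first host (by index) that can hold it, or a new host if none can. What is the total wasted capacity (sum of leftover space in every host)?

Sorted descending: 47, 42, 37, 37, 35, 34, 34, 16, 16, 15, 7, 6.
Put 47 vCPU in host 1; 17 vCPU remain.
Put 42 vCPU in host 2; 22 vCPU remain.
Put 37 vCPU in host 3; 27 vCPU remain.
Put 37 vCPU in host 4; 27 vCPU remain.
Put 35 vCPU in host 5; 29 vCPU remain.
Put 34 vCPU in host 6; 30 vCPU remain.
Put 34 vCPU in host 7; 30 vCPU remain.
Put 16 vCPU in host 1; 1 vCPU remain.
Put 16 vCPU in host 2; 6 vCPU remain.
Put 15 vCPU in host 3; 12 vCPU remain.
Put 7 vCPU in host 3; 5 vCPU remain.
Put 6 vCPU in host 2; 0 vCPU remain.
7 hosts × 64 vCPU = 448 vCPU; used 326 vCPU; unused 122 vCPU.

122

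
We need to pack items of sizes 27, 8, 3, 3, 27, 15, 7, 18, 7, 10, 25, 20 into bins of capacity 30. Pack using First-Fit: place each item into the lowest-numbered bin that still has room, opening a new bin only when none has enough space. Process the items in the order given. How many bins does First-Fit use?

Put 27 in bin 1; 3 remain.
Put 8 in bin 2; 22 remain.
Put 3 in bin 1; 0 remain.
Put 3 in bin 2; 19 remain.
Put 27 in bin 3; 3 remain.
Put 15 in bin 2; 4 remain.
Put 7 in bin 4; 23 remain.
Put 18 in bin 4; 5 remain.
Put 7 in bin 5; 23 remain.
Put 10 in bin 5; 13 remain.
Put 25 in bin 6; 5 remain.
Put 20 in bin 7; 10 remain.

7 bins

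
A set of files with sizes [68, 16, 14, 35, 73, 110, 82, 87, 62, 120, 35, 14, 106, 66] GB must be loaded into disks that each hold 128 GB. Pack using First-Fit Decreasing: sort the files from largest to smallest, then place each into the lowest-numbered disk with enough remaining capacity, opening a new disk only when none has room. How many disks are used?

8

Sorted descending: 120, 110, 106, 87, 82, 73, 68, 66, 62, 35, 35, 16, 14, 14.
disk 1: place 120 GB, 8 GB left
disk 2: place 110 GB, 18 GB left
disk 3: place 106 GB, 22 GB left
disk 4: place 87 GB, 41 GB left
disk 5: place 82 GB, 46 GB left
disk 6: place 73 GB, 55 GB left
disk 7: place 68 GB, 60 GB left
disk 8: place 66 GB, 62 GB left
disk 8: place 62 GB, 0 GB left
disk 4: place 35 GB, 6 GB left
disk 5: place 35 GB, 11 GB left
disk 2: place 16 GB, 2 GB left
disk 3: place 14 GB, 8 GB left
disk 6: place 14 GB, 41 GB left
Final disks: [120] [110,16] [106,14] [87,35] [82,35] [73,14] [68] [66,62].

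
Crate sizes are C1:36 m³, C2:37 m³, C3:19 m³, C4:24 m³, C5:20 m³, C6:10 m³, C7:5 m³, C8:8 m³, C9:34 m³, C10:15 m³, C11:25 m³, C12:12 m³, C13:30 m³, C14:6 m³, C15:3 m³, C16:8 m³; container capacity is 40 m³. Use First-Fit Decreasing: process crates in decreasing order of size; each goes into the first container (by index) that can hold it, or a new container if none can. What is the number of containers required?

8 containers

Sorted descending: 37, 36, 34, 30, 25, 24, 20, 19, 15, 12, 10, 8, 8, 6, 5, 3.
Put 37 m³ in container 1; 3 m³ remain.
Put 36 m³ in container 2; 4 m³ remain.
Put 34 m³ in container 3; 6 m³ remain.
Put 30 m³ in container 4; 10 m³ remain.
Put 25 m³ in container 5; 15 m³ remain.
Put 24 m³ in container 6; 16 m³ remain.
Put 20 m³ in container 7; 20 m³ remain.
Put 19 m³ in container 7; 1 m³ remain.
Put 15 m³ in container 5; 0 m³ remain.
Put 12 m³ in container 6; 4 m³ remain.
Put 10 m³ in container 4; 0 m³ remain.
Put 8 m³ in container 8; 32 m³ remain.
Put 8 m³ in container 8; 24 m³ remain.
Put 6 m³ in container 3; 0 m³ remain.
Put 5 m³ in container 8; 19 m³ remain.
Put 3 m³ in container 1; 0 m³ remain.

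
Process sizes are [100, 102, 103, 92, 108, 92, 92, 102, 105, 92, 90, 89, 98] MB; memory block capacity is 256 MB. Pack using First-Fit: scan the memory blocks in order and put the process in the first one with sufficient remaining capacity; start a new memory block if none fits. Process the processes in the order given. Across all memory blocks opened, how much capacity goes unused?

527

Put 100 MB in memory block 1; 156 MB remain.
Put 102 MB in memory block 1; 54 MB remain.
Put 103 MB in memory block 2; 153 MB remain.
Put 92 MB in memory block 2; 61 MB remain.
Put 108 MB in memory block 3; 148 MB remain.
Put 92 MB in memory block 3; 56 MB remain.
Put 92 MB in memory block 4; 164 MB remain.
Put 102 MB in memory block 4; 62 MB remain.
Put 105 MB in memory block 5; 151 MB remain.
Put 92 MB in memory block 5; 59 MB remain.
Put 90 MB in memory block 6; 166 MB remain.
Put 89 MB in memory block 6; 77 MB remain.
Put 98 MB in memory block 7; 158 MB remain.
7 memory blocks × 256 MB = 1792 MB; used 1265 MB; unused 527 MB.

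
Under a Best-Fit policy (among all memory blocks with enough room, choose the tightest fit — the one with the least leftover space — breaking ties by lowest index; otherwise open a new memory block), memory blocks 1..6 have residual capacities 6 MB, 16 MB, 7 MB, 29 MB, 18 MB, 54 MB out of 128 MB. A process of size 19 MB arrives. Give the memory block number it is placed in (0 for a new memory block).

4

Memory blocks with room: memory block 4 (29 MB), memory block 6 (54 MB).
Tightest fit is memory block 4 with 29 MB free.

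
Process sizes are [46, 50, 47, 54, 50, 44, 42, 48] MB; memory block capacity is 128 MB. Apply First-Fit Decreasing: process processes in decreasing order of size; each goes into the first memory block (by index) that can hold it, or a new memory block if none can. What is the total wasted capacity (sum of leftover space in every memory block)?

Sorted descending: 54, 50, 50, 48, 47, 46, 44, 42.
memory block 1: place 54 MB, 74 MB left
memory block 1: place 50 MB, 24 MB left
memory block 2: place 50 MB, 78 MB left
memory block 2: place 48 MB, 30 MB left
memory block 3: place 47 MB, 81 MB left
memory block 3: place 46 MB, 35 MB left
memory block 4: place 44 MB, 84 MB left
memory block 4: place 42 MB, 42 MB left
4 memory blocks × 128 MB = 512 MB; used 381 MB; unused 131 MB.

131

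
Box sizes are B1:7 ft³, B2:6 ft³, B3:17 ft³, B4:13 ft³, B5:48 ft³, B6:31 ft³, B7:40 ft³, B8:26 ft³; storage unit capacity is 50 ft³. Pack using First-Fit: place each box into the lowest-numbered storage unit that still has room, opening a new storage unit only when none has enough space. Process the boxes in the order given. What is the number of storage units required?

storage unit 1: place B1 (7 ft³), 43 ft³ left
storage unit 1: place B2 (6 ft³), 37 ft³ left
storage unit 1: place B3 (17 ft³), 20 ft³ left
storage unit 1: place B4 (13 ft³), 7 ft³ left
storage unit 2: place B5 (48 ft³), 2 ft³ left
storage unit 3: place B6 (31 ft³), 19 ft³ left
storage unit 4: place B7 (40 ft³), 10 ft³ left
storage unit 5: place B8 (26 ft³), 24 ft³ left

5 storage units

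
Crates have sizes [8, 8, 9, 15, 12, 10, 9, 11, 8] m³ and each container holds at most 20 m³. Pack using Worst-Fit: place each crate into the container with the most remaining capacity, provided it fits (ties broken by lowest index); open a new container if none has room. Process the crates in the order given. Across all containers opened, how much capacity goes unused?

8 m³ → container 1 (remaining 12 m³)
8 m³ → container 1 (remaining 4 m³)
9 m³ → container 2 (remaining 11 m³)
15 m³ → container 3 (remaining 5 m³)
12 m³ → container 4 (remaining 8 m³)
10 m³ → container 2 (remaining 1 m³)
9 m³ → container 5 (remaining 11 m³)
11 m³ → container 5 (remaining 0 m³)
8 m³ → container 4 (remaining 0 m³)
5 containers × 20 m³ = 100 m³; used 90 m³; unused 10 m³.

10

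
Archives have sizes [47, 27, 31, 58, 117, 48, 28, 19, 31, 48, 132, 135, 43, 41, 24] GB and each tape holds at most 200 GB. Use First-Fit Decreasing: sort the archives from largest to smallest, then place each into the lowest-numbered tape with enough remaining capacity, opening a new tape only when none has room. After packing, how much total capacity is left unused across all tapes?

Sorted descending: 135, 132, 117, 58, 48, 48, 47, 43, 41, 31, 31, 28, 27, 24, 19.
135 GB → tape 1 (remaining 65 GB)
132 GB → tape 2 (remaining 68 GB)
117 GB → tape 3 (remaining 83 GB)
58 GB → tape 1 (remaining 7 GB)
48 GB → tape 2 (remaining 20 GB)
48 GB → tape 3 (remaining 35 GB)
47 GB → tape 4 (remaining 153 GB)
43 GB → tape 4 (remaining 110 GB)
41 GB → tape 4 (remaining 69 GB)
31 GB → tape 3 (remaining 4 GB)
31 GB → tape 4 (remaining 38 GB)
28 GB → tape 4 (remaining 10 GB)
27 GB → tape 5 (remaining 173 GB)
24 GB → tape 5 (remaining 149 GB)
19 GB → tape 2 (remaining 1 GB)
5 tapes × 200 GB = 1000 GB; used 829 GB; unused 171 GB.

171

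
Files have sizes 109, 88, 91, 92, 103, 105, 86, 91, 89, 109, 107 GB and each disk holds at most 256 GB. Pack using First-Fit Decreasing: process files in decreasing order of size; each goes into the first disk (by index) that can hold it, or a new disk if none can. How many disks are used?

Sorted descending: 109, 109, 107, 105, 103, 92, 91, 91, 89, 88, 86.
Put 109 GB in disk 1; 147 GB remain.
Put 109 GB in disk 1; 38 GB remain.
Put 107 GB in disk 2; 149 GB remain.
Put 105 GB in disk 2; 44 GB remain.
Put 103 GB in disk 3; 153 GB remain.
Put 92 GB in disk 3; 61 GB remain.
Put 91 GB in disk 4; 165 GB remain.
Put 91 GB in disk 4; 74 GB remain.
Put 89 GB in disk 5; 167 GB remain.
Put 88 GB in disk 5; 79 GB remain.
Put 86 GB in disk 6; 170 GB remain.
Final disks: [109,109] [107,105] [103,92] [91,91] [89,88] [86].

6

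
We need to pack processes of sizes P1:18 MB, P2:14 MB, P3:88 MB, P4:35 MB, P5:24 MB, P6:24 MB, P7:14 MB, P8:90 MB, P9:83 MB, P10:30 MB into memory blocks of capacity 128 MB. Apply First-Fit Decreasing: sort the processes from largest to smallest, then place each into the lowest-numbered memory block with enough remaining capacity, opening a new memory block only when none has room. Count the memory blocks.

4 memory blocks

Sorted descending: 90, 88, 83, 35, 30, 24, 24, 18, 14, 14.
90 MB → memory block 1 (remaining 38 MB)
88 MB → memory block 2 (remaining 40 MB)
83 MB → memory block 3 (remaining 45 MB)
35 MB → memory block 1 (remaining 3 MB)
30 MB → memory block 2 (remaining 10 MB)
24 MB → memory block 3 (remaining 21 MB)
24 MB → memory block 4 (remaining 104 MB)
18 MB → memory block 3 (remaining 3 MB)
14 MB → memory block 4 (remaining 90 MB)
14 MB → memory block 4 (remaining 76 MB)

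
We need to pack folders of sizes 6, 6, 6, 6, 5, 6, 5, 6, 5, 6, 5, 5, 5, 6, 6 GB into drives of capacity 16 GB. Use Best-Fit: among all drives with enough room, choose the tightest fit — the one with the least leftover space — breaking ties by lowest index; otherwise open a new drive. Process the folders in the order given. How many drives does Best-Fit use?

6 GB → drive 1 (remaining 10 GB)
6 GB → drive 1 (remaining 4 GB)
6 GB → drive 2 (remaining 10 GB)
6 GB → drive 2 (remaining 4 GB)
5 GB → drive 3 (remaining 11 GB)
6 GB → drive 3 (remaining 5 GB)
5 GB → drive 3 (remaining 0 GB)
6 GB → drive 4 (remaining 10 GB)
5 GB → drive 4 (remaining 5 GB)
6 GB → drive 5 (remaining 10 GB)
5 GB → drive 4 (remaining 0 GB)
5 GB → drive 5 (remaining 5 GB)
5 GB → drive 5 (remaining 0 GB)
6 GB → drive 6 (remaining 10 GB)
6 GB → drive 6 (remaining 4 GB)
Final drives: [6,6] [6,6] [5,6,5] [6,5,5] [6,5,5] [6,6].

6 drives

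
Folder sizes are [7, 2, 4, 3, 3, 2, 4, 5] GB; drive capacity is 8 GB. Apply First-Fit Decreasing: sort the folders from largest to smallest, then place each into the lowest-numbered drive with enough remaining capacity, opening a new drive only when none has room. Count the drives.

4

Sorted descending: 7, 5, 4, 4, 3, 3, 2, 2.
drive 1: place 7 GB, 1 GB left
drive 2: place 5 GB, 3 GB left
drive 3: place 4 GB, 4 GB left
drive 3: place 4 GB, 0 GB left
drive 2: place 3 GB, 0 GB left
drive 4: place 3 GB, 5 GB left
drive 4: place 2 GB, 3 GB left
drive 4: place 2 GB, 1 GB left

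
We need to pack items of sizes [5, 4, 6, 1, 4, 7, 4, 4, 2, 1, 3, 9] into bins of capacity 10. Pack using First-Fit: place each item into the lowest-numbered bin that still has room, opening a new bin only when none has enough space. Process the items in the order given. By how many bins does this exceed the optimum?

First-Fit: [5,4,1] [6,4] [7,2,1] [4,4] [3] [9] → 6 bins.
Total size 50; any packing needs at least ⌈50/10⌉ = 5 bins.
An optimal packing achieves that bound: [9,1] [7,3] [6,4] [5,4,1] [4,4,2] → 5 bins.
Excess: 6 − 5 = 1.

1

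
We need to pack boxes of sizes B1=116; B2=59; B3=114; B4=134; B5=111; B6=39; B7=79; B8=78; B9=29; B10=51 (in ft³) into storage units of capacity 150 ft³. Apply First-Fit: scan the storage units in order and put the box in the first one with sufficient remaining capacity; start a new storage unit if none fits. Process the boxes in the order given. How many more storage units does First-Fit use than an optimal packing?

1

First-Fit: [116,29] [59,39,51] [114] [134] [111] [79] [78] → 7 storage units.
Total size 810 ft³; any packing needs at least ⌈810/150⌉ = 6 storage units.
An optimal packing achieves that bound: [134] [116,29] [114] [111,39] [79,59] [78,51] → 6 storage units.
Excess: 7 − 6 = 1.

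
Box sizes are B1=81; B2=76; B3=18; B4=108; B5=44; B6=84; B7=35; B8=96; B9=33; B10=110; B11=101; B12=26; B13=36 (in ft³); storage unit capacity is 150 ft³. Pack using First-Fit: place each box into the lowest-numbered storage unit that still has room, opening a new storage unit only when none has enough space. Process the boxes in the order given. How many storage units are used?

B1 (81 ft³) → storage unit 1 (remaining 69 ft³)
B2 (76 ft³) → storage unit 2 (remaining 74 ft³)
B3 (18 ft³) → storage unit 1 (remaining 51 ft³)
B4 (108 ft³) → storage unit 3 (remaining 42 ft³)
B5 (44 ft³) → storage unit 1 (remaining 7 ft³)
B6 (84 ft³) → storage unit 4 (remaining 66 ft³)
B7 (35 ft³) → storage unit 2 (remaining 39 ft³)
B8 (96 ft³) → storage unit 5 (remaining 54 ft³)
B9 (33 ft³) → storage unit 2 (remaining 6 ft³)
B10 (110 ft³) → storage unit 6 (remaining 40 ft³)
B11 (101 ft³) → storage unit 7 (remaining 49 ft³)
B12 (26 ft³) → storage unit 3 (remaining 16 ft³)
B13 (36 ft³) → storage unit 4 (remaining 30 ft³)

7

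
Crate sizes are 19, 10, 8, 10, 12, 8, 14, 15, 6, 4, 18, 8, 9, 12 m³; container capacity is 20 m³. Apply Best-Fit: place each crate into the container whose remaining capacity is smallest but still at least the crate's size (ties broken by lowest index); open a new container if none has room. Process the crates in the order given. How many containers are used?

9

container 1: place 19 m³, 1 m³ left
container 2: place 10 m³, 10 m³ left
container 2: place 8 m³, 2 m³ left
container 3: place 10 m³, 10 m³ left
container 4: place 12 m³, 8 m³ left
container 4: place 8 m³, 0 m³ left
container 5: place 14 m³, 6 m³ left
container 6: place 15 m³, 5 m³ left
container 5: place 6 m³, 0 m³ left
container 6: place 4 m³, 1 m³ left
container 7: place 18 m³, 2 m³ left
container 3: place 8 m³, 2 m³ left
container 8: place 9 m³, 11 m³ left
container 9: place 12 m³, 8 m³ left
Final containers: [19] [10,8] [10,8] [12,8] [14,6] [15,4] [18] [9] [12].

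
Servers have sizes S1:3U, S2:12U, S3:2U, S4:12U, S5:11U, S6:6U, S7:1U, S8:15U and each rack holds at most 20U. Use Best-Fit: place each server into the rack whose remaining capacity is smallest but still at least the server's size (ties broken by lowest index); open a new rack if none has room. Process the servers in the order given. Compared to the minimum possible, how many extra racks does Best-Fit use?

Best-Fit: [3,12,2] [12,6,1] [11] [15] → 4 racks.
Total size 62U; any packing needs at least ⌈62/20⌉ = 4 racks.
So 4 is already optimal.

0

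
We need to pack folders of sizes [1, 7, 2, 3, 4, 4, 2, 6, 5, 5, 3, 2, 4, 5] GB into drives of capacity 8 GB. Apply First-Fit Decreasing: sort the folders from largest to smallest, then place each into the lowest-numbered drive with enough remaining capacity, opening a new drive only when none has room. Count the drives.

7

Sorted descending: 7, 6, 5, 5, 5, 4, 4, 4, 3, 3, 2, 2, 2, 1.
7 GB → drive 1 (remaining 1 GB)
6 GB → drive 2 (remaining 2 GB)
5 GB → drive 3 (remaining 3 GB)
5 GB → drive 4 (remaining 3 GB)
5 GB → drive 5 (remaining 3 GB)
4 GB → drive 6 (remaining 4 GB)
4 GB → drive 6 (remaining 0 GB)
4 GB → drive 7 (remaining 4 GB)
3 GB → drive 3 (remaining 0 GB)
3 GB → drive 4 (remaining 0 GB)
2 GB → drive 2 (remaining 0 GB)
2 GB → drive 5 (remaining 1 GB)
2 GB → drive 7 (remaining 2 GB)
1 GB → drive 1 (remaining 0 GB)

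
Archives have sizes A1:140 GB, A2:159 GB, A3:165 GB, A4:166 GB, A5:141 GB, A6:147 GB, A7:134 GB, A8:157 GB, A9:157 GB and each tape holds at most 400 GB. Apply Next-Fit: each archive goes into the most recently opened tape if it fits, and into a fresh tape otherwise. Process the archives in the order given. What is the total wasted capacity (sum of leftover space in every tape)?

634

Put A1 (140 GB) in tape 1; 260 GB remain.
Put A2 (159 GB) in tape 1; 101 GB remain.
Put A3 (165 GB) in tape 2; 235 GB remain.
Put A4 (166 GB) in tape 2; 69 GB remain.
Put A5 (141 GB) in tape 3; 259 GB remain.
Put A6 (147 GB) in tape 3; 112 GB remain.
Put A7 (134 GB) in tape 4; 266 GB remain.
Put A8 (157 GB) in tape 4; 109 GB remain.
Put A9 (157 GB) in tape 5; 243 GB remain.
5 tapes × 400 GB = 2000 GB; used 1366 GB; unused 634 GB.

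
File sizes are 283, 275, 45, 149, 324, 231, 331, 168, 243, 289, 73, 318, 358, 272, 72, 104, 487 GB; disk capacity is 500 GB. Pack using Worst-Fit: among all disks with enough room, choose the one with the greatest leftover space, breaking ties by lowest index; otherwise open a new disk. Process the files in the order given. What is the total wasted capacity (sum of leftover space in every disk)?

1478

disk 1: place 283 GB, 217 GB left
disk 2: place 275 GB, 225 GB left
disk 2: place 45 GB, 180 GB left
disk 1: place 149 GB, 68 GB left
disk 3: place 324 GB, 176 GB left
disk 4: place 231 GB, 269 GB left
disk 5: place 331 GB, 169 GB left
disk 4: place 168 GB, 101 GB left
disk 6: place 243 GB, 257 GB left
disk 7: place 289 GB, 211 GB left
disk 6: place 73 GB, 184 GB left
disk 8: place 318 GB, 182 GB left
disk 9: place 358 GB, 142 GB left
disk 10: place 272 GB, 228 GB left
disk 10: place 72 GB, 156 GB left
disk 7: place 104 GB, 107 GB left
disk 11: place 487 GB, 13 GB left
11 disks × 500 GB = 5500 GB; used 4022 GB; unused 1478 GB.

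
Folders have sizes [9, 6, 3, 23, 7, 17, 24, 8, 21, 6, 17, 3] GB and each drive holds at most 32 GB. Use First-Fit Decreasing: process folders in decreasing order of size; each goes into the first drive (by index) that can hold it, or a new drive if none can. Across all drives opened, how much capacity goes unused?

16

Sorted descending: 24, 23, 21, 17, 17, 9, 8, 7, 6, 6, 3, 3.
Put 24 GB in drive 1; 8 GB remain.
Put 23 GB in drive 2; 9 GB remain.
Put 21 GB in drive 3; 11 GB remain.
Put 17 GB in drive 4; 15 GB remain.
Put 17 GB in drive 5; 15 GB remain.
Put 9 GB in drive 2; 0 GB remain.
Put 8 GB in drive 1; 0 GB remain.
Put 7 GB in drive 3; 4 GB remain.
Put 6 GB in drive 4; 9 GB remain.
Put 6 GB in drive 4; 3 GB remain.
Put 3 GB in drive 3; 1 GB remain.
Put 3 GB in drive 4; 0 GB remain.
5 drives × 32 GB = 160 GB; used 144 GB; unused 16 GB.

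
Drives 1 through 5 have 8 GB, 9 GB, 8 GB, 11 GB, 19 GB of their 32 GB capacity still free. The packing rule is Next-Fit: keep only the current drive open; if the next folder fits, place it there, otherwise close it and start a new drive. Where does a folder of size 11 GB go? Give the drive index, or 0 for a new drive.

Next-Fit only looks at drive 5, which has 19 GB free.
11 GB fits there.

5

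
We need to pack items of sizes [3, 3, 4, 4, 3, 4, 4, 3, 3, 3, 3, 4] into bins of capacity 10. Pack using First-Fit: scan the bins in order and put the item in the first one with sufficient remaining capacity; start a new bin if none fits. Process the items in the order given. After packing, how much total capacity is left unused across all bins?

9

bin 1: place 3, 7 left
bin 1: place 3, 4 left
bin 1: place 4, 0 left
bin 2: place 4, 6 left
bin 2: place 3, 3 left
bin 3: place 4, 6 left
bin 3: place 4, 2 left
bin 2: place 3, 0 left
bin 4: place 3, 7 left
bin 4: place 3, 4 left
bin 4: place 3, 1 left
bin 5: place 4, 6 left
5 bins × 10 = 50; used 41; unused 9.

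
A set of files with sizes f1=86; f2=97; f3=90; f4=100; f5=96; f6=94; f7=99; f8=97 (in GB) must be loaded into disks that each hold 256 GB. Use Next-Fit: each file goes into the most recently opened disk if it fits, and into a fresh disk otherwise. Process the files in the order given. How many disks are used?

4

disk 1: place f1 (86 GB), 170 GB left
disk 1: place f2 (97 GB), 73 GB left
disk 2: place f3 (90 GB), 166 GB left
disk 2: place f4 (100 GB), 66 GB left
disk 3: place f5 (96 GB), 160 GB left
disk 3: place f6 (94 GB), 66 GB left
disk 4: place f7 (99 GB), 157 GB left
disk 4: place f8 (97 GB), 60 GB left
Final disks: [86,97] [90,100] [96,94] [99,97].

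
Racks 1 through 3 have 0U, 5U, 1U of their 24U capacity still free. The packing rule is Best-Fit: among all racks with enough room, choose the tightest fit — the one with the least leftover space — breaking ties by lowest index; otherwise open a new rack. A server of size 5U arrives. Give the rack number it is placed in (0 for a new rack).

Racks with room: rack 2 (5U).
Tightest fit is rack 2 with 5U free.

2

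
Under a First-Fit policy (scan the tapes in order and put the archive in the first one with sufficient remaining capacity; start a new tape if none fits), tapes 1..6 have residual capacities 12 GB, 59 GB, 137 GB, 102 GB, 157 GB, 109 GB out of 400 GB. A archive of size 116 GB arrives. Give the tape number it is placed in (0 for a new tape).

3

Tapes with room: tape 3 (137 GB), tape 5 (157 GB).
The first with room is tape 3.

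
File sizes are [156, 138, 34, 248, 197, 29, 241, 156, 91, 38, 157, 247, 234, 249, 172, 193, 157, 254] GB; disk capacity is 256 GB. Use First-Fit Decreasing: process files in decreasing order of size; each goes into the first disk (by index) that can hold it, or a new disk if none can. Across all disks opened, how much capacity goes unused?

593

Sorted descending: 254, 249, 248, 247, 241, 234, 197, 193, 172, 157, 157, 156, 156, 138, 91, 38, 34, 29.
disk 1: place 254 GB, 2 GB left
disk 2: place 249 GB, 7 GB left
disk 3: place 248 GB, 8 GB left
disk 4: place 247 GB, 9 GB left
disk 5: place 241 GB, 15 GB left
disk 6: place 234 GB, 22 GB left
disk 7: place 197 GB, 59 GB left
disk 8: place 193 GB, 63 GB left
disk 9: place 172 GB, 84 GB left
disk 10: place 157 GB, 99 GB left
disk 11: place 157 GB, 99 GB left
disk 12: place 156 GB, 100 GB left
disk 13: place 156 GB, 100 GB left
disk 14: place 138 GB, 118 GB left
disk 10: place 91 GB, 8 GB left
disk 7: place 38 GB, 21 GB left
disk 8: place 34 GB, 29 GB left
disk 8: place 29 GB, 0 GB left
14 disks × 256 GB = 3584 GB; used 2991 GB; unused 593 GB.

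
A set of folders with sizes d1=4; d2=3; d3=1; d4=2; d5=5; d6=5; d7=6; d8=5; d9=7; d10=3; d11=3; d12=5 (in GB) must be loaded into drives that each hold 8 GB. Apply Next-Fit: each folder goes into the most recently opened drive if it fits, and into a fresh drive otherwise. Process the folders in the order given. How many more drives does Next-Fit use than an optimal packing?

1

Next-Fit: [4,3,1] [2,5] [5] [6] [5] [7] [3,3] [5] → 8 drives.
Total size 49 GB; any packing needs at least ⌈49/8⌉ = 7 drives.
An optimal packing achieves that bound: [7,1] [6,2] [5,3] [5,3] [5,3] [5] [4] → 7 drives.
Excess: 8 − 7 = 1.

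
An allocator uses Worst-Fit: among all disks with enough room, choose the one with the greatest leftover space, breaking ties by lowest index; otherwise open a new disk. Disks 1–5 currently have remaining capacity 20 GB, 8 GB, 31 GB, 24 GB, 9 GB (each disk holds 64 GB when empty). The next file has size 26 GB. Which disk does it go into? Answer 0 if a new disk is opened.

Disks with room: disk 3 (31 GB).
Most room is disk 3 with 31 GB free.

3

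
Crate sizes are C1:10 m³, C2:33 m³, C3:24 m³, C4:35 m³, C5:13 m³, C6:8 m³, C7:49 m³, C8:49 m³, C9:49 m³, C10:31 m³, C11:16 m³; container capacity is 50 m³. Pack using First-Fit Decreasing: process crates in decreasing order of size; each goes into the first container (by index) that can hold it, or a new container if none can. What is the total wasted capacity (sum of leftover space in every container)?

Sorted descending: 49, 49, 49, 35, 33, 31, 24, 16, 13, 10, 8.
49 m³ → container 1 (remaining 1 m³)
49 m³ → container 2 (remaining 1 m³)
49 m³ → container 3 (remaining 1 m³)
35 m³ → container 4 (remaining 15 m³)
33 m³ → container 5 (remaining 17 m³)
31 m³ → container 6 (remaining 19 m³)
24 m³ → container 7 (remaining 26 m³)
16 m³ → container 5 (remaining 1 m³)
13 m³ → container 4 (remaining 2 m³)
10 m³ → container 6 (remaining 9 m³)
8 m³ → container 6 (remaining 1 m³)
7 containers × 50 m³ = 350 m³; used 317 m³; unused 33 m³.

33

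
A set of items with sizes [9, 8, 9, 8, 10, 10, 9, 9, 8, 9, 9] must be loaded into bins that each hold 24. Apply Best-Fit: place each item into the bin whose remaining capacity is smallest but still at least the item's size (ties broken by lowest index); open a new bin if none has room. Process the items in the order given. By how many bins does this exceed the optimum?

Best-Fit: [9,8] [9,8] [10,10] [9,9] [8,9] [9] → 6 bins.
Total size 98; any packing needs at least ⌈98/24⌉ = 5 bins.
An optimal packing achieves that bound: [10,10] [9,9] [9,9] [9,9] [8,8,8] → 5 bins.
Excess: 6 − 5 = 1.

1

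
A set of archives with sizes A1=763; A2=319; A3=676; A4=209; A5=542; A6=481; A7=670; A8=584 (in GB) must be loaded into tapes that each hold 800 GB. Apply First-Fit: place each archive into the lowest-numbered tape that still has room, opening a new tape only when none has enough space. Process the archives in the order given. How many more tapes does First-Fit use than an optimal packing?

1

First-Fit: [763] [319,209] [676] [542] [481] [670] [584] → 7 tapes.
Total size 4244 GB; any packing needs at least ⌈4244/800⌉ = 6 tapes.
An optimal packing achieves that bound: [763] [676] [670] [584,209] [542] [481,319] → 6 tapes.
Excess: 7 − 6 = 1.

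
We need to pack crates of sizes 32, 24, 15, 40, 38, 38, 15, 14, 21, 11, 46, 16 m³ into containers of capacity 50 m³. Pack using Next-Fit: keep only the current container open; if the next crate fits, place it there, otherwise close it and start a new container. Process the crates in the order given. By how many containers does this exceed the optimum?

2

Next-Fit: [32] [24,15] [40] [38] [38] [15,14,21] [11] [46] [16] → 9 containers.
Total size 310 m³; any packing needs at least ⌈310/50⌉ = 7 containers.
An optimal packing achieves that bound: [46] [40] [38,11] [38] [32,16] [24,21] [15,15,14] → 7 containers.
Excess: 9 − 7 = 2.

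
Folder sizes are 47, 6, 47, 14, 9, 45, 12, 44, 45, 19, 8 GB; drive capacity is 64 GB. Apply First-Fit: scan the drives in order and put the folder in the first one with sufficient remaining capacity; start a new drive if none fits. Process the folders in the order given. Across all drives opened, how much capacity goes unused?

Put 47 GB in drive 1; 17 GB remain.
Put 6 GB in drive 1; 11 GB remain.
Put 47 GB in drive 2; 17 GB remain.
Put 14 GB in drive 2; 3 GB remain.
Put 9 GB in drive 1; 2 GB remain.
Put 45 GB in drive 3; 19 GB remain.
Put 12 GB in drive 3; 7 GB remain.
Put 44 GB in drive 4; 20 GB remain.
Put 45 GB in drive 5; 19 GB remain.
Put 19 GB in drive 4; 1 GB remain.
Put 8 GB in drive 5; 11 GB remain.
5 drives × 64 GB = 320 GB; used 296 GB; unused 24 GB.

24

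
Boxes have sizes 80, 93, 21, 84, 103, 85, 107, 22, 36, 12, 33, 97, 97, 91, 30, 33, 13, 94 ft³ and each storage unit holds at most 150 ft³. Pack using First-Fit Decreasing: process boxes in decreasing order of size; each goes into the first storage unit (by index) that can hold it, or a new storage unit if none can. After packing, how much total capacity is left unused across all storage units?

Sorted descending: 107, 103, 97, 97, 94, 93, 91, 85, 84, 80, 36, 33, 33, 30, 22, 21, 13, 12.
107 ft³ → storage unit 1 (remaining 43 ft³)
103 ft³ → storage unit 2 (remaining 47 ft³)
97 ft³ → storage unit 3 (remaining 53 ft³)
97 ft³ → storage unit 4 (remaining 53 ft³)
94 ft³ → storage unit 5 (remaining 56 ft³)
93 ft³ → storage unit 6 (remaining 57 ft³)
91 ft³ → storage unit 7 (remaining 59 ft³)
85 ft³ → storage unit 8 (remaining 65 ft³)
84 ft³ → storage unit 9 (remaining 66 ft³)
80 ft³ → storage unit 10 (remaining 70 ft³)
36 ft³ → storage unit 1 (remaining 7 ft³)
33 ft³ → storage unit 2 (remaining 14 ft³)
33 ft³ → storage unit 3 (remaining 20 ft³)
30 ft³ → storage unit 4 (remaining 23 ft³)
22 ft³ → storage unit 4 (remaining 1 ft³)
21 ft³ → storage unit 5 (remaining 35 ft³)
13 ft³ → storage unit 2 (remaining 1 ft³)
12 ft³ → storage unit 3 (remaining 8 ft³)
10 storage units × 150 ft³ = 1500 ft³; used 1131 ft³; unused 369 ft³.

369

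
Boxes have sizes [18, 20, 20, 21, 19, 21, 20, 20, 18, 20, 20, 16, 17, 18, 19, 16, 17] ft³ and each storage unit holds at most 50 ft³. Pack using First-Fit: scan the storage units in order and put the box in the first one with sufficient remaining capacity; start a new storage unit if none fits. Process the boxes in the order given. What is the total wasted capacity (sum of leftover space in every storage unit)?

18 ft³ → storage unit 1 (remaining 32 ft³)
20 ft³ → storage unit 1 (remaining 12 ft³)
20 ft³ → storage unit 2 (remaining 30 ft³)
21 ft³ → storage unit 2 (remaining 9 ft³)
19 ft³ → storage unit 3 (remaining 31 ft³)
21 ft³ → storage unit 3 (remaining 10 ft³)
20 ft³ → storage unit 4 (remaining 30 ft³)
20 ft³ → storage unit 4 (remaining 10 ft³)
18 ft³ → storage unit 5 (remaining 32 ft³)
20 ft³ → storage unit 5 (remaining 12 ft³)
20 ft³ → storage unit 6 (remaining 30 ft³)
16 ft³ → storage unit 6 (remaining 14 ft³)
17 ft³ → storage unit 7 (remaining 33 ft³)
18 ft³ → storage unit 7 (remaining 15 ft³)
19 ft³ → storage unit 8 (remaining 31 ft³)
16 ft³ → storage unit 8 (remaining 15 ft³)
17 ft³ → storage unit 9 (remaining 33 ft³)
9 storage units × 50 ft³ = 450 ft³; used 320 ft³; unused 130 ft³.

130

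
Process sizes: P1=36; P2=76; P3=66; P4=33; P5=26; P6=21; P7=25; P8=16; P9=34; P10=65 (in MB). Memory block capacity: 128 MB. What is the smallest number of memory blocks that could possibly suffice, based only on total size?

4

Total size = 36 + 76 + 66 + 33 + 26 + 21 + 25 + 16 + 34 + 65 = 398 MB.
⌈398 / 128⌉ = 4.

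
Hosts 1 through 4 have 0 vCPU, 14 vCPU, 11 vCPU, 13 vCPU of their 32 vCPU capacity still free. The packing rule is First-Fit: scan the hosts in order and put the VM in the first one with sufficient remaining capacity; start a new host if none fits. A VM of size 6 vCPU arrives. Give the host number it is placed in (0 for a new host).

2

Hosts with room: host 2 (14 vCPU), host 3 (11 vCPU), host 4 (13 vCPU).
The first with room is host 2.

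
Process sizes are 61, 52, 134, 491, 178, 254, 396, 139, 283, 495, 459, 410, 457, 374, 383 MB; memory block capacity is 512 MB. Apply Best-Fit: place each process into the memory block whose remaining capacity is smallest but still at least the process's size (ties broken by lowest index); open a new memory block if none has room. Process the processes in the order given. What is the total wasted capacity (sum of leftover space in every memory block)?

Put 61 MB in memory block 1; 451 MB remain.
Put 52 MB in memory block 1; 399 MB remain.
Put 134 MB in memory block 1; 265 MB remain.
Put 491 MB in memory block 2; 21 MB remain.
Put 178 MB in memory block 1; 87 MB remain.
Put 254 MB in memory block 3; 258 MB remain.
Put 396 MB in memory block 4; 116 MB remain.
Put 139 MB in memory block 3; 119 MB remain.
Put 283 MB in memory block 5; 229 MB remain.
Put 495 MB in memory block 6; 17 MB remain.
Put 459 MB in memory block 7; 53 MB remain.
Put 410 MB in memory block 8; 102 MB remain.
Put 457 MB in memory block 9; 55 MB remain.
Put 374 MB in memory block 10; 138 MB remain.
Put 383 MB in memory block 11; 129 MB remain.
11 memory blocks × 512 MB = 5632 MB; used 4566 MB; unused 1066 MB.

1066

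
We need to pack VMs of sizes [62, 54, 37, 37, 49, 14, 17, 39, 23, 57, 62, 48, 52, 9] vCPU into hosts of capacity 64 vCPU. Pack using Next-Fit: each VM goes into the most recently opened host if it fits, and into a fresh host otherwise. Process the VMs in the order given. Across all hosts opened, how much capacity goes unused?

host 1: place 62 vCPU, 2 vCPU left
host 2: place 54 vCPU, 10 vCPU left
host 3: place 37 vCPU, 27 vCPU left
host 4: place 37 vCPU, 27 vCPU left
host 5: place 49 vCPU, 15 vCPU left
host 5: place 14 vCPU, 1 vCPU left
host 6: place 17 vCPU, 47 vCPU left
host 6: place 39 vCPU, 8 vCPU left
host 7: place 23 vCPU, 41 vCPU left
host 8: place 57 vCPU, 7 vCPU left
host 9: place 62 vCPU, 2 vCPU left
host 10: place 48 vCPU, 16 vCPU left
host 11: place 52 vCPU, 12 vCPU left
host 11: place 9 vCPU, 3 vCPU left
11 hosts × 64 vCPU = 704 vCPU; used 560 vCPU; unused 144 vCPU.

144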